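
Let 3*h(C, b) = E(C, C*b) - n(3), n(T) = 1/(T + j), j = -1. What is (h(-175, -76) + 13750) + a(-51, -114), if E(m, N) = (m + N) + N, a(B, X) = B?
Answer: 135043/6 ≈ 22507.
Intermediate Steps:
n(T) = 1/(-1 + T) (n(T) = 1/(T - 1) = 1/(-1 + T))
E(m, N) = m + 2*N (E(m, N) = (N + m) + N = m + 2*N)
h(C, b) = -⅙ + C/3 + 2*C*b/3 (h(C, b) = ((C + 2*(C*b)) - 1/(-1 + 3))/3 = ((C + 2*C*b) - 1/2)/3 = ((C + 2*C*b) - 1*½)/3 = ((C + 2*C*b) - ½)/3 = (-½ + C + 2*C*b)/3 = -⅙ + C/3 + 2*C*b/3)
(h(-175, -76) + 13750) + a(-51, -114) = ((-⅙ + (⅓)*(-175) + (⅔)*(-175)*(-76)) + 13750) - 51 = ((-⅙ - 175/3 + 26600/3) + 13750) - 51 = (52849/6 + 13750) - 51 = 135349/6 - 51 = 135043/6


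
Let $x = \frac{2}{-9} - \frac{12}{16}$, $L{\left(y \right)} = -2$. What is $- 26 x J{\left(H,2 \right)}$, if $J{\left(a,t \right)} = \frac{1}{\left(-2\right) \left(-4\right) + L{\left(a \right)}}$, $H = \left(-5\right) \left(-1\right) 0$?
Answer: $\frac{455}{108} \approx 4.213$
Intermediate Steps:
$H = 0$ ($H = 5 \cdot 0 = 0$)
$J{\left(a,t \right)} = \frac{1}{6}$ ($J{\left(a,t \right)} = \frac{1}{\left(-2\right) \left(-4\right) - 2} = \frac{1}{8 - 2} = \frac{1}{6}$)
$x = - \frac{35}{36}$ ($x = 2 \left(- \frac{1}{9}\right) - \frac{3}{4} = - \frac{2}{9} - \frac{3}{4} = - \frac{35}{36} \approx -0.97222$)
$- 26 x J{\left(H,2 \right)} = \left(-26\right) \left(- \frac{35}{36}\right) \frac{1}{6} = \frac{455}{18} \cdot \frac{1}{6} = \frac{455}{108}$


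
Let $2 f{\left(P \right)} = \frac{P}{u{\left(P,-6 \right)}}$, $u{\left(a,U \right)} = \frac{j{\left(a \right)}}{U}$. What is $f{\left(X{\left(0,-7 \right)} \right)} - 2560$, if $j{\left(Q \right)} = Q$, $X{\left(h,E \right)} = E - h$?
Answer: $-2563$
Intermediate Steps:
$u{\left(a,U \right)} = \frac{a}{U}$
$f{\left(P \right)} = -3$ ($f{\left(P \right)} = \frac{P \frac{1}{P \frac{1}{-6}}}{2} = \frac{P \frac{1}{P \left(- \frac{1}{6}\right)}}{2} = \frac{P \frac{1}{\left(- \frac{1}{6}\right) P}}{2} = \frac{P \left(- \frac{6}{P}\right)}{2} = \frac{1}{2} \left(-6\right) = -3$)
$f{\left(X{\left(0,-7 \right)} \right)} - 2560 = -3 - 2560 = -2563$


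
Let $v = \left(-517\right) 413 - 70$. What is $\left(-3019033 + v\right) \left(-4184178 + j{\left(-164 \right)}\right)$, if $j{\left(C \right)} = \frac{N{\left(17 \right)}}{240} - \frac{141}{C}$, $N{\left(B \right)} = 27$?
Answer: $\frac{2772803571427389}{205} \approx 1.3526 \cdot 10^{13}$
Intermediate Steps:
$v = -213591$ ($v = -213521 - 70 = -213591$)
$j{\left(C \right)} = \frac{9}{80} - \frac{141}{C}$ ($j{\left(C \right)} = \frac{27}{240} - \frac{141}{C} = 27 \cdot \frac{1}{240} - \frac{141}{C} = \frac{9}{80} - \frac{141}{C}$)
$\left(-3019033 + v\right) \left(-4184178 + j{\left(-164 \right)}\right) = \left(-3019033 - 213591\right) \left(-4184178 - \left(- \frac{9}{80} + \frac{141}{-164}\right)\right) = - 3232624 \left(-4184178 + \left(\frac{9}{80} - - \frac{141}{164}\right)\right) = - 3232624 \left(-4184178 + \left(\frac{9}{80} + \frac{141}{164}\right)\right) = - 3232624 \left(-4184178 + \frac{3189}{3280}\right) = \left(-3232624\right) \left(- \frac{13724100651}{3280}\right) = \frac{2772803571427389}{205}$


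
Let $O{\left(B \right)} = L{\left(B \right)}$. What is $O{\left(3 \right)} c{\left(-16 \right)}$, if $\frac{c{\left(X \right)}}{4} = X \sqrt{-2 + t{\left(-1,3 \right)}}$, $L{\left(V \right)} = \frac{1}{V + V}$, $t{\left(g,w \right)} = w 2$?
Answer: $- \frac{64}{3} \approx -21.333$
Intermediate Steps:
$t{\left(g,w \right)} = 2 w$
$L{\left(V \right)} = \frac{1}{2 V}$
$O{\left(B \right)} = \frac{1}{2 B}$
$c{\left(X \right)} = 8 X$ ($c{\left(X \right)} = 4 X \sqrt{-2 + 2 \cdot 3} = 4 X \sqrt{-2 + 6} = 4 X \sqrt{4} = 4 X 2 = 4 \cdot 2 X = 8 X$)
$O{\left(3 \right)} c{\left(-16 \right)} = \frac{1}{2 \cdot 3} \cdot 8 \left(-16\right) = \frac{1}{2} \cdot \frac{1}{3} \left(-128\right) = \frac{1}{6} \left(-128\right) = - \frac{64}{3}$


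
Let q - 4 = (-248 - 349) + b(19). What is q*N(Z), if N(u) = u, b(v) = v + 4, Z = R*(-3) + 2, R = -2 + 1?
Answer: -2850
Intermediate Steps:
R = -1
Z = 5 (Z = -1*(-3) + 2 = 3 + 2 = 5)
b(v) = 4 + v
q = -570 (q = 4 + ((-248 - 349) + (4 + 19)) = 4 + (-597 + 23) = 4 - 574 = -570)
q*N(Z) = -570*5 = -2850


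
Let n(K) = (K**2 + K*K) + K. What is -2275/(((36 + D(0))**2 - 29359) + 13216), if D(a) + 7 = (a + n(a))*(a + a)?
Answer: 325/2186 ≈ 0.14867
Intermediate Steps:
n(K) = K + 2*K**2 (n(K) = (K**2 + K**2) + K = 2*K**2 + K = K + 2*K**2)
D(a) = -7 + 2*a*(a + a*(1 + 2*a)) (D(a) = -7 + (a + a*(1 + 2*a))*(a + a) = -7 + (a + a*(1 + 2*a))*(2*a) = -7 + 2*a*(a + a*(1 + 2*a)))
-2275/(((36 + D(0))**2 - 29359) + 13216) = -2275/(((36 + (-7 + 4*0**2 + 4*0**3))**2 - 29359) + 13216) = -2275/(((36 + (-7 + 4*0 + 4*0))**2 - 29359) + 13216) = -2275/(((36 + (-7 + 0 + 0))**2 - 29359) + 13216) = -2275/(((36 - 7)**2 - 29359) + 13216) = -2275/((29**2 - 29359) + 13216) = -2275/((841 - 29359) + 13216) = -2275/(-28518 + 13216) = -2275/(-15302) = -2275*(-1/15302) = 325/2186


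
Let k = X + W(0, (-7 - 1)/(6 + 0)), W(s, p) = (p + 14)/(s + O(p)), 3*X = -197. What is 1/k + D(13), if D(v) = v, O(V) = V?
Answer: 5857/451 ≈ 12.987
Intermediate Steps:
X = -197/3 (X = (⅓)*(-197) = -197/3 ≈ -65.667)
W(s, p) = (14 + p)/(p + s) (W(s, p) = (p + 14)/(s + p) = (14 + p)/(p + s))
k = -451/6 (k = -197/3 + (14 + (-7 - 1)/(6 + 0))/((-7 - 1)/(6 + 0) + 0) = -197/3 + (14 - 8/6)/(-8/6 + 0) = -197/3 + (14 - 8*⅙)/(-8*⅙ + 0) = -197/3 + (14 - 4/3)/(-4/3 + 0) = -197/3 + (38/3)/(-4/3) = -197/3 - ¾*38/3 = -197/3 - 19/2 = -451/6 ≈ -75.167)
1/k + D(13) = 1/(-451/6) + 13 = -6/451 + 13 = 5857/451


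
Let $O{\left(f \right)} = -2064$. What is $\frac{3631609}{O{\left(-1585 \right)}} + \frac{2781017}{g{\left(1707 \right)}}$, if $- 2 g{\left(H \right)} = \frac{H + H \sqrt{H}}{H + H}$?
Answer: $\frac{8382275699}{1760592} - \frac{5562034 \sqrt{1707}}{853} \approx -2.6464 \cdot 10^{5}$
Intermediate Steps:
$g{\left(H \right)} = - \frac{H + H^{\frac{3}{2}}}{4 H}$ ($g{\left(H \right)} = - \frac{\left(H + H \sqrt{H}\right) \frac{1}{H + H}}{2} = - \frac{\left(H + H^{\frac{3}{2}}\right) \frac{1}{2 H}}{2} = - \frac{\frac{1}{2} \frac{1}{H} \left(H + H^{\frac{3}{2}}\right)}{2} = - \frac{H + H^{\frac{3}{2}}}{4 H}$)
$\frac{3631609}{O{\left(-1585 \right)}} + \frac{2781017}{g{\left(1707 \right)}} = \frac{3631609}{-2064} + \frac{2781017}{- \frac{1}{4} - \frac{\sqrt{1707}}{4}} = 3631609 \left(- \frac{1}{2064}\right) + \frac{2781017}{- \frac{1}{4} - \frac{\sqrt{1707}}{4}} = - \frac{3631609}{2064} + \frac{2781017}{- \frac{1}{4} - \frac{\sqrt{1707}}{4}}$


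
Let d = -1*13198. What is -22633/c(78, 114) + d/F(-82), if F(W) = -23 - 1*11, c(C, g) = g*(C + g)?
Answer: 144054151/372096 ≈ 387.14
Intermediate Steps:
F(W) = -34 (F(W) = -23 - 11 = -34)
d = -13198
-22633/c(78, 114) + d/F(-82) = -22633*1/(114*(78 + 114)) - 13198/(-34) = -22633/(114*192) - 13198*(-1/34) = -22633/21888 + 6599/17 = 144054151/372096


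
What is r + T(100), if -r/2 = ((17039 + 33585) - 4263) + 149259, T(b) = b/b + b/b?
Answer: -391238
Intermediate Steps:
T(b) = 2 (T(b) = 1 + 1 = 2)
r = -391240 (r = -2*(((17039 + 33585) - 4263) + 149259) = -2*((50624 - 4263) + 149259) = -2*(46361 + 149259) = -2*195620 = -391240)
r + T(100) = -391240 + 2 = -391238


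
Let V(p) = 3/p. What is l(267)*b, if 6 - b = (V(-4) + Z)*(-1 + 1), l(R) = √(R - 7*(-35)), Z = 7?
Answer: 96*√2 ≈ 135.76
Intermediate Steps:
l(R) = √(245 + R) (l(R) = √(R + 245) = √(245 + R))
b = 6 (b = 6 - (3/(-4) + 7)*(-1 + 1) = 6 - (3*(-¼) + 7)*0 = 6 - (-¾ + 7)*0 = 6 - 25*0/4 = 6 - 1*0 = 6 + 0 = 6)
l(267)*b = √(245 + 267)*6 = √512*6 = (16*√2)*6 = 96*√2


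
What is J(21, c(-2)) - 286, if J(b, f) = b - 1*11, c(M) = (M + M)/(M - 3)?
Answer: -276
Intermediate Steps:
c(M) = 2*M/(-3 + M) (c(M) = (2*M)/(-3 + M) = 2*M/(-3 + M))
J(b, f) = -11 + b (J(b, f) = b - 11 = -11 + b)
J(21, c(-2)) - 286 = (-11 + 21) - 286 = 10 - 286 = -276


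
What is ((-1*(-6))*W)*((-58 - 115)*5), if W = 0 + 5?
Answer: -25950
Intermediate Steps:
W = 5
((-1*(-6))*W)*((-58 - 115)*5) = (-1*(-6)*5)*((-58 - 115)*5) = (6*5)*(-173*5) = 30*(-865) = -25950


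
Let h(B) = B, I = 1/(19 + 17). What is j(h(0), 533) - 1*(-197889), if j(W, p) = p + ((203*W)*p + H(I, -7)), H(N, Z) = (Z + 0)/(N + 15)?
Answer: 107346050/541 ≈ 1.9842e+5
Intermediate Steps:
I = 1/36 ≈ 0.027778
H(N, Z) = Z/(15 + N)
j(W, p) = -252/541 + p + 203*W*p (j(W, p) = p + ((203*W)*p - 7/(15 + 1/36)) = p + (203*W*p - 7/541/36) = p + (203*W*p - 7*36/541) = p + (203*W*p - 252/541) = p + (-252/541 + 203*W*p) = -252/541 + p + 203*W*p)
j(h(0), 533) - 1*(-197889) = (-252/541 + 533 + 203*0*533) - 1*(-197889) = (-252/541 + 533 + 0) + 197889 = 288101/541 + 197889 = 107346050/541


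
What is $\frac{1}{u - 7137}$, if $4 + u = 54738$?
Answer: $\frac{1}{47597} \approx 2.101 \cdot 10^{-5}$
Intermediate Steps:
$u = 54734$ ($u = -4 + 54738 = 54734$)
$\frac{1}{u - 7137} = \frac{1}{54734 - 7137} = \frac{1}{47597}$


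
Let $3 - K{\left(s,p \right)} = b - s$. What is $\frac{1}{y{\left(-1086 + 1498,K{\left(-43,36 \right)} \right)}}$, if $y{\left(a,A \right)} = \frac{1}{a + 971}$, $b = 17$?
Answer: $1383$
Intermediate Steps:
$K{\left(s,p \right)} = -14 + s$ ($K{\left(s,p \right)} = 3 - \left(17 - s\right) = 3 + \left(-17 + s\right) = -14 + s$)
$y{\left(a,A \right)} = \frac{1}{971 + a}$
$\frac{1}{y{\left(-1086 + 1498,K{\left(-43,36 \right)} \right)}} = \frac{1}{\frac{1}{971 + \left(-1086 + 1498\right)}} = \frac{1}{\frac{1}{971 + 412}} = \frac{1}{\frac{1}{1383}} = 1383$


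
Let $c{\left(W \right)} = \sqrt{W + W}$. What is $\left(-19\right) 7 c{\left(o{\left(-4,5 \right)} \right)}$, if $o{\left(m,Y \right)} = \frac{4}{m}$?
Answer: $- 133 i \sqrt{2} \approx - 188.09 i$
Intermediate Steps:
$c{\left(W \right)} = \sqrt{2} \sqrt{W}$ ($c{\left(W \right)} = \sqrt{2 W} = \sqrt{2} \sqrt{W}$)
$\left(-19\right) 7 c{\left(o{\left(-4,5 \right)} \right)} = \left(-19\right) 7 \sqrt{2} \sqrt{\frac{4}{-4}} = - 133 \sqrt{2} \sqrt{4 \left(- \frac{1}{4}\right)} = - 133 \sqrt{2} \sqrt{-1} = - 133 \sqrt{2} i = - 133 i \sqrt{2}$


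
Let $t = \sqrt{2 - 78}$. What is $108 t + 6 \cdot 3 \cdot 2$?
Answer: $36 + 216 i \sqrt{19} \approx 36.0 + 941.52 i$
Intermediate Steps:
$t = 2 i \sqrt{19}$ ($t = \sqrt{-76} = 2 i \sqrt{19} \approx 8.7178 i$)
$108 t + 6 \cdot 3 \cdot 2 = 108 \cdot 2 i \sqrt{19} + 6 \cdot 3 \cdot 2 = 216 i \sqrt{19} + 18 \cdot 2 = 216 i \sqrt{19} + 36 = 36 + 216 i \sqrt{19}$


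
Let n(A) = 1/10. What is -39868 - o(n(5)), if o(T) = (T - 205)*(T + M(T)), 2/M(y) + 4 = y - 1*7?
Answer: -434747659/10900 ≈ -39885.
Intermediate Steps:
n(A) = 1/10
M(y) = 2/(-11 + y) (M(y) = 2/(-4 + (y - 1*7)) = 2/(-4 + (y - 7)) = 2/(-4 + (-7 + y)) = 2/(-11 + y))
o(T) = (-205 + T)*(T + 2/(-11 + T)) (o(T) = (T - 205)*(T + 2/(-11 + T)) = (-205 + T)*(T + 2/(-11 + T)))
-39868 - o(n(5)) = -39868 - (-410 + 2*(1/10) + (-205 + 1/10)*(-11 + 1/10)/10)/(-11 + 1/10) = -39868 - (-410 + 1/5 + (1/10)*(-2049/10)*(-109/10))/(-109/10) = -39868 - (-10)*(-410 + 1/5 + 223341/1000)/109 = -39868 - (-10)*(-186459)/(109*1000) = -39868 - 1*186459/10900 = -39868 - 186459/10900 = -434747659/10900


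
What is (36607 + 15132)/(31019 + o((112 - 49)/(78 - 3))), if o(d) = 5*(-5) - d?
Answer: 1293475/774829 ≈ 1.6694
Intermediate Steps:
o(d) = -25 - d
(36607 + 15132)/(31019 + o((112 - 49)/(78 - 3))) = (36607 + 15132)/(31019 + (-25 - (112 - 49)/(78 - 3))) = 51739/(31019 + (-25 - 63/75)) = 51739/(31019 + (-25 - 1*21/25)) = 51739/(31019 + (-25 - 21/25)) = 51739/(31019 - 646/25) = 51739/(774829/25) = 51739*(25/774829) = 1293475/774829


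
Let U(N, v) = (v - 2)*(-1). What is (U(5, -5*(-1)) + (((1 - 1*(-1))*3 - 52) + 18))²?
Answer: 961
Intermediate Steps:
U(N, v) = 2 - v (U(N, v) = (-2 + v)*(-1) = 2 - v)
(U(5, -5*(-1)) + (((1 - 1*(-1))*3 - 52) + 18))² = ((2 - (-5)*(-1)) + (((1 - 1*(-1))*3 - 52) + 18))² = ((2 - 1*5) + (((1 + 1)*3 - 52) + 18))² = ((2 - 5) + ((2*3 - 52) + 18))² = (-3 + ((6 - 52) + 18))² = (-3 + (-46 + 18))² = (-3 - 28)² = (-31)² = 961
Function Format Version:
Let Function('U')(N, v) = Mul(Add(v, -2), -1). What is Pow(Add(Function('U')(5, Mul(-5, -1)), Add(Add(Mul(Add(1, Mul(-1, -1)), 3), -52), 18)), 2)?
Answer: 961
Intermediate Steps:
Function('U')(N, v) = Add(2, Mul(-1, v)) (Function('U')(N, v) = Mul(Add(-2, v), -1) = Add(2, Mul(-1, v)))
Pow(Add(Function('U')(5, Mul(-5, -1)), Add(Add(Mul(Add(1, Mul(-1, -1)), 3), -52), 18)), 2) = Pow(Add(Add(2, Mul(-1, Mul(-5, -1))), Add(Add(Mul(Add(1, Mul(-1, -1)), 3), -52), 18)), 2) = Pow(Add(Add(2, Mul(-1, 5)), Add(Add(Mul(Add(1, 1), 3), -52), 18)), 2) = Pow(Add(Add(2, -5), Add(Add(Mul(2, 3), -52), 18)), 2) = Pow(Add(-3, Add(Add(6, -52), 18)), 2) = Pow(Add(-3, Add(-46, 18)), 2) = Pow(Add(-3, -28), 2) = Pow(-31, 2) = 961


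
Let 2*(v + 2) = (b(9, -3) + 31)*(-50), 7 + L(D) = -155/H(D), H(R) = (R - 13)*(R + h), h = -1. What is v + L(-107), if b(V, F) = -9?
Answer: -1448959/2592 ≈ -559.01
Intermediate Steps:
H(R) = (-1 + R)*(-13 + R) (H(R) = (R - 13)*(R - 1) = (-13 + R)*(-1 + R) = (-1 + R)*(-13 + R))
L(D) = -7 - 155/(13 + D² - 14*D)
v = -552 (v = -2 + ((-9 + 31)*(-50))/2 = -2 + (22*(-50))/2 = -2 + (½)*(-1100) = -2 - 550 = -552)
v + L(-107) = -552 + (-246 - 7*(-107)² + 98*(-107))/(13 + (-107)² - 14*(-107)) = -552 + (-246 - 7*11449 - 10486)/(13 + 11449 + 1498) = -552 + (-246 - 80143 - 10486)/12960 = -552 + (1/12960)*(-90875) = -552 - 18175/2592 = -1448959/2592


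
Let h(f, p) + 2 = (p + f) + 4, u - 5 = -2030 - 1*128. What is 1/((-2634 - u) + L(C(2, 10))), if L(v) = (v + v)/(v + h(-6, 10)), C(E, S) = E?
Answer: -2/961 ≈ -0.0020812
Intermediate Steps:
u = -2153 (u = 5 + (-2030 - 1*128) = 5 + (-2030 - 128) = 5 - 2158 = -2153)
h(f, p) = 2 + f + p (h(f, p) = -2 + ((p + f) + 4) = -2 + ((f + p) + 4) = -2 + (4 + f + p) = 2 + f + p)
L(v) = 2*v/(6 + v) (L(v) = (v + v)/(v + (2 - 6 + 10)) = (2*v)/(v + 6) = (2*v)/(6 + v) = 2*v/(6 + v))
1/((-2634 - u) + L(C(2, 10))) = 1/((-2634 - 1*(-2153)) + 2*2/(6 + 2)) = 1/((-2634 + 2153) + 2*2/8) = 1/(-481 + 2*2*(⅛)) = 1/(-481 + ½) = 1/(-961/2) = -2/961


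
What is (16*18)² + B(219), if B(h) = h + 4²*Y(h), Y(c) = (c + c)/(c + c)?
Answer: 83179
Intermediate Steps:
Y(c) = 1 (Y(c) = (2*c)/((2*c)) = (2*c)*(1/(2*c)) = 1)
B(h) = 16 + h (B(h) = h + 4²*1 = h + 16*1 = h + 16 = 16 + h)
(16*18)² + B(219) = (16*18)² + (16 + 219) = 288² + 235 = 82944 + 235 = 83179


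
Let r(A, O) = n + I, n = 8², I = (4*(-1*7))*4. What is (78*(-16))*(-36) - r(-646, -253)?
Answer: 44976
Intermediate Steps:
I = -112 (I = (4*(-7))*4 = -28*4 = -112)
n = 64
r(A, O) = -48 (r(A, O) = 64 - 112 = -48)
(78*(-16))*(-36) - r(-646, -253) = (78*(-16))*(-36) - 1*(-48) = -1248*(-36) + 48 = 44928 + 48 = 44976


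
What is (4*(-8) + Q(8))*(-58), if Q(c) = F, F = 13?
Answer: 1102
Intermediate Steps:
Q(c) = 13
(4*(-8) + Q(8))*(-58) = (4*(-8) + 13)*(-58) = (-32 + 13)*(-58) = -19*(-58) = 1102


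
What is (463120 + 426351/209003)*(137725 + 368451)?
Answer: 48994746955411136/209003 ≈ 2.3442e+11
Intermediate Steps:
(463120 + 426351/209003)*(137725 + 368451) = (463120 + 426351*(1/209003))*506176 = (463120 + 426351/209003)*506176 = (96793895711/209003)*506176 = 48994746955411136/209003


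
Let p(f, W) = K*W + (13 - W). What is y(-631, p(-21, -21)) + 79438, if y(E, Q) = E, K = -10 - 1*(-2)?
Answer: 78807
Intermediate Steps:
K = -8 (K = -10 + 2 = -8)
p(f, W) = 13 - 9*W (p(f, W) = -8*W + (13 - W) = 13 - 9*W)
y(-631, p(-21, -21)) + 79438 = -631 + 79438 = 78807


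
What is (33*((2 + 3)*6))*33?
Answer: 32670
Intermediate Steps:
(33*((2 + 3)*6))*33 = (33*(5*6))*33 = (33*30)*33 = 990*33 = 32670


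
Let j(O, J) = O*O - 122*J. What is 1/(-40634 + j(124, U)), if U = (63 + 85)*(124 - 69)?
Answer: -1/1018338 ≈ -9.8199e-7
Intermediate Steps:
U = 8140 (U = 148*55 = 8140)
j(O, J) = O**2 - 122*J
1/(-40634 + j(124, U)) = 1/(-40634 + (124**2 - 122*8140)) = 1/(-40634 + (15376 - 993080)) = 1/(-40634 - 977704) = 1/(-1018338) = -1/1018338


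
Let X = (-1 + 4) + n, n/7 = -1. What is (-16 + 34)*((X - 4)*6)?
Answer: -864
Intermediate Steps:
n = -7 (n = 7*(-1) = -7)
X = -4 (X = (-1 + 4) - 7 = 3 - 7 = -4)
(-16 + 34)*((X - 4)*6) = (-16 + 34)*((-4 - 4)*6) = 18*(-8*6) = 18*(-48) = -864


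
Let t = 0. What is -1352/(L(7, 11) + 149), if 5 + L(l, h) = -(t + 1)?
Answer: -104/11 ≈ -9.4545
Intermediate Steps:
L(l, h) = -6 (L(l, h) = -5 - (0 + 1) = -5 - 1*1 = -5 - 1 = -6)
-1352/(L(7, 11) + 149) = -1352/(-6 + 149) = -1352/143 = (1/143)*(-1352) = -104/11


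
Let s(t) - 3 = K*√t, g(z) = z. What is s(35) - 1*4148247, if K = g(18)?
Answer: -4148244 + 18*√35 ≈ -4.1481e+6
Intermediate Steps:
K = 18
s(t) = 3 + 18*√t
s(35) - 1*4148247 = (3 + 18*√35) - 1*4148247 = (3 + 18*√35) - 4148247 = -4148244 + 18*√35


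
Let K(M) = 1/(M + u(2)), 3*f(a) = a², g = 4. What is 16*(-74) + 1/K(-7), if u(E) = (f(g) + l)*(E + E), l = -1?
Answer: -3521/3 ≈ -1173.7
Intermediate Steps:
f(a) = a²/3
u(E) = 26*E/3 (u(E) = ((⅓)*4² - 1)*(E + E) = ((⅓)*16 - 1)*(2*E) = (16/3 - 1)*(2*E) = 13*(2*E)/3 = 26*E/3)
K(M) = 1/(52/3 + M) (K(M) = 1/(M + (26/3)*2) = 1/(M + 52/3) = 1/(52/3 + M))
16*(-74) + 1/K(-7) = 16*(-74) + 1/(3/(52 + 3*(-7))) = -1184 + 1/(3/(52 - 21)) = -1184 + 1/(3/31) = -1184 + 31/3 = -3521/3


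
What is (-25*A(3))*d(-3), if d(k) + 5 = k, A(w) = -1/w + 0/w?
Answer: -200/3 ≈ -66.667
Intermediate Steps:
A(w) = -1/w (A(w) = -1/w + 0 = -1/w)
d(k) = -5 + k
(-25*A(3))*d(-3) = (-(-25)/3)*(-5 - 3) = -(-25)/3*(-8) = -25*(-⅓)*(-8) = (25/3)*(-8) = -200/3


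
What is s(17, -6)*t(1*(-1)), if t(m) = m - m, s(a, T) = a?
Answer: 0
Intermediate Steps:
t(m) = 0
s(17, -6)*t(1*(-1)) = 17*0 = 0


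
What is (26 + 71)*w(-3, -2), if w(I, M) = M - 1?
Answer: -291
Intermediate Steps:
w(I, M) = -1 + M
(26 + 71)*w(-3, -2) = (26 + 71)*(-1 - 2) = 97*(-3) = -291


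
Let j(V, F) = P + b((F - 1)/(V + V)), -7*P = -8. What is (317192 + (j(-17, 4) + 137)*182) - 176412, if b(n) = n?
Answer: 2820401/17 ≈ 1.6591e+5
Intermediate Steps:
P = 8/7 (P = -⅐*(-8) = 8/7 ≈ 1.1429)
j(V, F) = 8/7 + (-1 + F)/(2*V) (j(V, F) = 8/7 + (F - 1)/(V + V) = 8/7 + (-1 + F)/((2*V)) = 8/7 + (-1 + F)*(1/(2*V)) = 8/7 + (-1 + F)/(2*V))
(317192 + (j(-17, 4) + 137)*182) - 176412 = (317192 + ((1/14)*(-7 + 7*4 + 16*(-17))/(-17) + 137)*182) - 176412 = (317192 + ((1/14)*(-1/17)*(-7 + 28 - 272) + 137)*182) - 176412 = (317192 + ((1/14)*(-1/17)*(-251) + 137)*182) - 176412 = (317192 + (251/238 + 137)*182) - 176412 = (317192 + (32857/238)*182) - 176412 = (317192 + 427141/17) - 176412 = 5819405/17 - 176412 = 2820401/17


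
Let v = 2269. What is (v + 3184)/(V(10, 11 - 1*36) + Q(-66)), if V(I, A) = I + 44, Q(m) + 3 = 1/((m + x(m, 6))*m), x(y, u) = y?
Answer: 47506536/444313 ≈ 106.92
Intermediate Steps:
Q(m) = -3 + 1/(2*m²) (Q(m) = -3 + 1/((m + m)*m) = -3 + 1/(((2*m))*m) = -3 + (1/(2*m))/m = -3 + 1/(2*m²))
V(I, A) = 44 + I
(v + 3184)/(V(10, 11 - 1*36) + Q(-66)) = (2269 + 3184)/((44 + 10) + (-3 + (½)/(-66)²)) = 5453/(54 + (-3 + (½)*(1/4356))) = 5453/(54 + (-3 + 1/8712)) = 5453/(54 - 26135/8712) = 5453/(444313/8712) = 5453*(8712/444313) = 47506536/444313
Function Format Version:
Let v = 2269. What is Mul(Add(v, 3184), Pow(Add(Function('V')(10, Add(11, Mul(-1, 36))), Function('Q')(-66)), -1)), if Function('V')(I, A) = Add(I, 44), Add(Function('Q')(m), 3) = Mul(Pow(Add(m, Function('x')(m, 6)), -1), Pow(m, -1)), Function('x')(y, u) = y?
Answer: Rational(47506536, 444313) ≈ 106.92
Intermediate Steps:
Function('Q')(m) = Add(-3, Mul(Rational(1, 2), Pow(m, -2))) (Function('Q')(m) = Add(-3, Mul(Pow(Add(m, m), -1), Pow(m, -1))) = Add(-3, Mul(Pow(Mul(2, m), -1), Pow(m, -1))) = Add(-3, Mul(Mul(Rational(1, 2), Pow(m, -1)), Pow(m, -1))) = Add(-3, Mul(Rational(1, 2), Pow(m, -2))))
Function('V')(I, A) = Add(44, I)
Mul(Add(v, 3184), Pow(Add(Function('V')(10, Add(11, Mul(-1, 36))), Function('Q')(-66)), -1)) = Mul(Add(2269, 3184), Pow(Add(Add(44, 10), Add(-3, Mul(Rational(1, 2), Pow(-66, -2)))), -1)) = Mul(5453, Pow(Add(54, Add(-3, Mul(Rational(1, 2), Rational(1, 4356)))), -1)) = Mul(5453, Pow(Add(54, Add(-3, Rational(1, 8712))), -1)) = Mul(5453, Pow(Add(54, Rational(-26135, 8712)), -1)) = Mul(5453, Pow(Rational(444313, 8712), -1)) = Mul(5453, Rational(8712, 444313)) = Rational(47506536, 444313)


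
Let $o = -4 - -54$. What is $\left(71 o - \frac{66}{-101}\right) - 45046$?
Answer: $- \frac{4191030}{101} \approx -41495.0$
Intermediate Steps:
$o = 50$ ($o = -4 + 54 = 50$)
$\left(71 o - \frac{66}{-101}\right) - 45046 = \left(71 \cdot 50 - \frac{66}{-101}\right) - 45046 = \left(3550 - - \frac{66}{101}\right) - 45046 = \left(3550 + \frac{66}{101}\right) - 45046 = \frac{358616}{101} - 45046 = - \frac{4191030}{101}$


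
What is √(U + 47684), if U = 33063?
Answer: √80747 ≈ 284.16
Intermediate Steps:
√(U + 47684) = √(33063 + 47684) = √80747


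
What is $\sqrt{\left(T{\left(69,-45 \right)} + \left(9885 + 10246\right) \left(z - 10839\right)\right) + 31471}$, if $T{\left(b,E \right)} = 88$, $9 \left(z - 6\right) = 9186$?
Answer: $\frac{i \sqrt{1777504710}}{3} \approx 14053.0 i$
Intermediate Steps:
$z = \frac{3080}{3}$ ($z = 6 + \frac{1}{9} \cdot 9186 = 6 + \frac{3062}{3} = \frac{3080}{3} \approx 1026.7$)
$\sqrt{\left(T{\left(69,-45 \right)} + \left(9885 + 10246\right) \left(z - 10839\right)\right) + 31471} = \sqrt{\left(88 + \left(9885 + 10246\right) \left(\frac{3080}{3} - 10839\right)\right) + 31471} = \sqrt{\left(88 + 20131 \left(- \frac{29437}{3}\right)\right) + 31471} = \sqrt{\left(88 - \frac{592596247}{3}\right) + 31471} = \sqrt{- \frac{592595983}{3} + 31471} = \sqrt{- \frac{592501570}{3}} = \frac{i \sqrt{1777504710}}{3}$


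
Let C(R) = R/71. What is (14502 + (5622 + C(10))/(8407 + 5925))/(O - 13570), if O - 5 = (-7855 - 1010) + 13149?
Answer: -3689307079/2361021433 ≈ -1.5626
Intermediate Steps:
C(R) = R/71 (C(R) = R*(1/71) = R/71)
O = 4289 (O = 5 + ((-7855 - 1010) + 13149) = 5 + (-8865 + 13149) = 5 + 4284 = 4289)
(14502 + (5622 + C(10))/(8407 + 5925))/(O - 13570) = (14502 + (5622 + (1/71)*10)/(8407 + 5925))/(4289 - 13570) = (14502 + (5622 + 10/71)/14332)/(-9281) = (14502 + (399172/71)*(1/14332))*(-1/9281) = (14502 + 99793/254393)*(-1/9281) = (3689307079/254393)*(-1/9281) = -3689307079/2361021433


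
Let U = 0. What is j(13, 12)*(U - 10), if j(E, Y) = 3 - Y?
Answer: 90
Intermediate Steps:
j(13, 12)*(U - 10) = (3 - 1*12)*(0 - 10) = (3 - 12)*(-10) = -9*(-10) = 90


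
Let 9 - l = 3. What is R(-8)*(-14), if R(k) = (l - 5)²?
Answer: -14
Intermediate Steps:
l = 6 (l = 9 - 1*3 = 9 - 3 = 6)
R(k) = 1 (R(k) = (6 - 5)² = 1² = 1)
R(-8)*(-14) = 1*(-14) = -14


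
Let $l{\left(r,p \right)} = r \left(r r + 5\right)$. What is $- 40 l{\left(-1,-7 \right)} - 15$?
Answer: $225$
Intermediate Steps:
$l{\left(r,p \right)} = r \left(5 + r^{2}\right)$ ($l{\left(r,p \right)} = r \left(r^{2} + 5\right) = r \left(5 + r^{2}\right)$)
$- 40 l{\left(-1,-7 \right)} - 15 = - 40 \left(- (5 + \left(-1\right)^{2})\right) - 15 = - 40 \left(- (5 + 1)\right) - 15 = - 40 \left(\left(-1\right) 6\right) - 15 = \left(-40\right) \left(-6\right) - 15 = 240 - 15 = 225$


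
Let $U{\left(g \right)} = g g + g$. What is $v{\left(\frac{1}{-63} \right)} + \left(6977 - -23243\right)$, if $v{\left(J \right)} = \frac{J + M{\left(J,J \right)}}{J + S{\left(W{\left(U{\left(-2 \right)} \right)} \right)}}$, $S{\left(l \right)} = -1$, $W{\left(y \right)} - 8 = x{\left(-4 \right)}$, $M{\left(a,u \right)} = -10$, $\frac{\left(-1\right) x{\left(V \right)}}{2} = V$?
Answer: $\frac{1934711}{64} \approx 30230.0$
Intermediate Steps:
$x{\left(V \right)} = - 2 V$
$U{\left(g \right)} = g + g^{2}$ ($U{\left(g \right)} = g^{2} + g = g + g^{2}$)
$W{\left(y \right)} = 16$ ($W{\left(y \right)} = 8 - -8 = 8 + 8 = 16$)
$v{\left(J \right)} = \frac{-10 + J}{-1 + J}$ ($v{\left(J \right)} = \frac{J - 10}{J - 1} = \frac{-10 + J}{-1 + J}$)
$v{\left(\frac{1}{-63} \right)} + \left(6977 - -23243\right) = \frac{-10 + \frac{1}{-63}}{-1 + \frac{1}{-63}} + \left(6977 - -23243\right) = \frac{-10 - \frac{1}{63}}{-1 - \frac{1}{63}} + \left(6977 + 23243\right) = \frac{1}{- \frac{64}{63}} \left(- \frac{631}{63}\right) + 30220 = \left(- \frac{63}{64}\right) \left(- \frac{631}{63}\right) + 30220 = \frac{631}{64} + 30220 = \frac{1934711}{64}$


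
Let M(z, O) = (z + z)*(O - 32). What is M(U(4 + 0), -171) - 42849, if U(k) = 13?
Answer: -48127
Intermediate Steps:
M(z, O) = 2*z*(-32 + O) (M(z, O) = (2*z)*(-32 + O) = 2*z*(-32 + O))
M(U(4 + 0), -171) - 42849 = 2*13*(-32 - 171) - 42849 = 2*13*(-203) - 42849 = -5278 - 42849 = -48127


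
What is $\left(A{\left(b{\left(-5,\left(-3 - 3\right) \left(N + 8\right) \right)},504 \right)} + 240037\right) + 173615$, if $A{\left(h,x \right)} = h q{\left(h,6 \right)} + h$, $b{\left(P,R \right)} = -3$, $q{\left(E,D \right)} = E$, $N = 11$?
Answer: $413658$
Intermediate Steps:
$A{\left(h,x \right)} = h + h^{2}$ ($A{\left(h,x \right)} = h h + h = h^{2} + h = h + h^{2}$)
$\left(A{\left(b{\left(-5,\left(-3 - 3\right) \left(N + 8\right) \right)},504 \right)} + 240037\right) + 173615 = \left(- 3 \left(1 - 3\right) + 240037\right) + 173615 = \left(\left(-3\right) \left(-2\right) + 240037\right) + 173615 = \left(6 + 240037\right) + 173615 = 240043 + 173615 = 413658$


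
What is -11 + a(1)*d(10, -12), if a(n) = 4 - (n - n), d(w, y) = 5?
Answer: 9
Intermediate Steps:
a(n) = 4 (a(n) = 4 - 1*0 = 4 + 0 = 4)
-11 + a(1)*d(10, -12) = -11 + 4*5 = -11 + 20 = 9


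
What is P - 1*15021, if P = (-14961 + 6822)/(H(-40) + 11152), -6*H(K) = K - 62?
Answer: -55925896/3723 ≈ -15022.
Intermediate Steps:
H(K) = 31/3 - K/6 (H(K) = -(K - 62)/6 = -(-62 + K)/6 = 31/3 - K/6)
P = -2713/3723 (P = (-14961 + 6822)/((31/3 - ⅙*(-40)) + 11152) = -8139/((31/3 + 20/3) + 11152) = -8139/(17 + 11152) = -8139/11169 = -8139*1/11169 = -2713/3723 ≈ -0.72871)
P - 1*15021 = -2713/3723 - 1*15021 = -2713/3723 - 15021 = -55925896/3723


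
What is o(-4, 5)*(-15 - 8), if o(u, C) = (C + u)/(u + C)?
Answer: -23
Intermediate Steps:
o(u, C) = 1 (o(u, C) = (C + u)/(C + u) = 1)
o(-4, 5)*(-15 - 8) = 1*(-15 - 8) = 1*(-23) = -23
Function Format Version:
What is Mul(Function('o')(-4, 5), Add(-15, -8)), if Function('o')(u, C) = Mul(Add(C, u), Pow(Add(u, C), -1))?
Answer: -23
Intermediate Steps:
Function('o')(u, C) = 1 (Function('o')(u, C) = Mul(Add(C, u), Pow(Add(C, u), -1)) = 1)
Mul(Function('o')(-4, 5), Add(-15, -8)) = Mul(1, Add(-15, -8)) = Mul(1, -23) = -23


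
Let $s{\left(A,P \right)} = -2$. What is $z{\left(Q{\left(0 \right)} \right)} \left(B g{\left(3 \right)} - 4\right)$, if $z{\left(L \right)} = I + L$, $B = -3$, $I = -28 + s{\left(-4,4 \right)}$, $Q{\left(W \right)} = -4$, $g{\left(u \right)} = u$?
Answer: $442$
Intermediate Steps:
$I = -30$ ($I = -28 - 2 = -30$)
$z{\left(L \right)} = -30 + L$
$z{\left(Q{\left(0 \right)} \right)} \left(B g{\left(3 \right)} - 4\right) = \left(-30 - 4\right) \left(\left(-3\right) 3 - 4\right) = - 34 \left(-9 - 4\right) = \left(-34\right) \left(-13\right) = 442$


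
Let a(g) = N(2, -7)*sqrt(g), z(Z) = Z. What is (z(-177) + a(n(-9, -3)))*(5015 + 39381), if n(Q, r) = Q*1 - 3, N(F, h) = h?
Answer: -7858092 - 621544*I*sqrt(3) ≈ -7.8581e+6 - 1.0765e+6*I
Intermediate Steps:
n(Q, r) = -3 + Q (n(Q, r) = Q - 3 = -3 + Q)
a(g) = -7*sqrt(g)
(z(-177) + a(n(-9, -3)))*(5015 + 39381) = (-177 - 7*sqrt(-3 - 9))*(5015 + 39381) = (-177 - 14*I*sqrt(3))*44396 = -7858092 - 621544*I*sqrt(3)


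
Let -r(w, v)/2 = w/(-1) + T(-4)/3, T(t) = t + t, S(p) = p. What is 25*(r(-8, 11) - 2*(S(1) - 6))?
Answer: -50/3 ≈ -16.667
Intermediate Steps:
T(t) = 2*t
r(w, v) = 16/3 + 2*w (r(w, v) = -2*(w/(-1) + (2*(-4))/3) = -2*(w*(-1) - 8*1/3) = -2*(-w - 8/3) = -2*(-8/3 - w) = 16/3 + 2*w)
25*(r(-8, 11) - 2*(S(1) - 6)) = 25*((16/3 + 2*(-8)) - 2*(1 - 6)) = 25*((16/3 - 16) - 2*(-5)) = 25*(-32/3 + 10) = 25*(-2/3) = -50/3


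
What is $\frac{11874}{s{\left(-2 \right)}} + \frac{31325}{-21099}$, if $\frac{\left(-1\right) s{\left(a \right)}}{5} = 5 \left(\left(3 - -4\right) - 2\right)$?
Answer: $- \frac{254445151}{2637375} \approx -96.477$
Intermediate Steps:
$s{\left(a \right)} = -125$ ($s{\left(a \right)} = - 5 \cdot 5 \left(\left(3 - -4\right) - 2\right) = - 5 \cdot 5 \left(\left(3 + 4\right) - 2\right) = - 5 \cdot 5 \left(7 - 2\right) = - 5 \cdot 5 \cdot 5 = \left(-5\right) 25 = -125$)
$\frac{11874}{s{\left(-2 \right)}} + \frac{31325}{-21099} = \frac{11874}{-125} + \frac{31325}{-21099} = 11874 \left(- \frac{1}{125}\right) + 31325 \left(- \frac{1}{21099}\right) = - \frac{11874}{125} - \frac{31325}{21099} = - \frac{254445151}{2637375}$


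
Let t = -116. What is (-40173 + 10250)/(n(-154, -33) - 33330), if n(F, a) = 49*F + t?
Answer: 29923/40992 ≈ 0.72997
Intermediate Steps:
n(F, a) = -116 + 49*F (n(F, a) = 49*F - 116 = -116 + 49*F)
(-40173 + 10250)/(n(-154, -33) - 33330) = (-40173 + 10250)/((-116 + 49*(-154)) - 33330) = -29923/((-116 - 7546) - 33330) = -29923/(-7662 - 33330) = -29923/(-40992) = -29923*(-1/40992) = 29923/40992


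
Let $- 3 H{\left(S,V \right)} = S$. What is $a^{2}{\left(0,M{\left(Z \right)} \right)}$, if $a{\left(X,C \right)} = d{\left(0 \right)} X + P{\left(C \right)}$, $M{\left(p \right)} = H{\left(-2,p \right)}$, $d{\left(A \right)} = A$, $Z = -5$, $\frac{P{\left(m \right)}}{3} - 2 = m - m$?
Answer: $36$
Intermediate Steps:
$H{\left(S,V \right)} = - \frac{S}{3}$
$P{\left(m \right)} = 6$ ($P{\left(m \right)} = 6 + 3 \left(m - m\right) = 6 + 3 \cdot 0 = 6 + 0 = 6$)
$M{\left(p \right)} = \frac{2}{3}$ ($M{\left(p \right)} = \left(- \frac{1}{3}\right) \left(-2\right) = \frac{2}{3}$)
$a{\left(X,C \right)} = 6$ ($a{\left(X,C \right)} = 0 X + 6 = 0 + 6 = 6$)
$a^{2}{\left(0,M{\left(Z \right)} \right)} = 6^{2} = 36$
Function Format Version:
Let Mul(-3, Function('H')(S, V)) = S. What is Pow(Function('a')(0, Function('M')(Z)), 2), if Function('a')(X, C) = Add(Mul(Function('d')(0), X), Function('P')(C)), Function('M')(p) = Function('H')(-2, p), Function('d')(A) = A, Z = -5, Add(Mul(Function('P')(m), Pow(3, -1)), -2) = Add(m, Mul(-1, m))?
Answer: 36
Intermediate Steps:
Function('H')(S, V) = Mul(Rational(-1, 3), S)
Function('P')(m) = 6 (Function('P')(m) = Add(6, Mul(3, Add(m, Mul(-1, m)))) = Add(6, Mul(3, 0)) = Add(6, 0) = 6)
Function('M')(p) = Rational(2, 3) (Function('M')(p) = Mul(Rational(-1, 3), -2) = Rational(2, 3))
Function('a')(X, C) = 6 (Function('a')(X, C) = Add(Mul(0, X), 6) = Add(0, 6) = 6)
Pow(Function('a')(0, Function('M')(Z)), 2) = Pow(6, 2) = 36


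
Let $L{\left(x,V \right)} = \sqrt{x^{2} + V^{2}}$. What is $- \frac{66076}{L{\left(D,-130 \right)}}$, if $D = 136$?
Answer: $- \frac{33038 \sqrt{8849}}{8849} \approx -351.21$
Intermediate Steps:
$L{\left(x,V \right)} = \sqrt{V^{2} + x^{2}}$
$- \frac{66076}{L{\left(D,-130 \right)}} = - \frac{66076}{\sqrt{\left(-130\right)^{2} + 136^{2}}} = - \frac{66076}{\sqrt{16900 + 18496}} = - \frac{66076}{\sqrt{35396}} = - \frac{66076}{2 \sqrt{8849}} = - 66076 \frac{\sqrt{8849}}{17698} = - \frac{33038 \sqrt{8849}}{8849}$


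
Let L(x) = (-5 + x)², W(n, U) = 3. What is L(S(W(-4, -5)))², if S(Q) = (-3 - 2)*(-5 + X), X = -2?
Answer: 810000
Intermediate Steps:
S(Q) = 35 (S(Q) = (-3 - 2)*(-5 - 2) = -5*(-7) = 35)
L(S(W(-4, -5)))² = ((-5 + 35)²)² = (30²)² = 900² = 810000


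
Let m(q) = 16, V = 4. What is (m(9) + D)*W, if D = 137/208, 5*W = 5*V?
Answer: 3465/52 ≈ 66.635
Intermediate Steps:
W = 4 (W = (5*4)/5 = (1/5)*20 = 4)
D = 137/208 (D = 137*(1/208) = 137/208 ≈ 0.65865)
(m(9) + D)*W = (16 + 137/208)*4 = (3465/208)*4 = 3465/52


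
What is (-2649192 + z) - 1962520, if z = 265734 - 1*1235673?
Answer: -5581651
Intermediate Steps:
z = -969939 (z = 265734 - 1235673 = -969939)
(-2649192 + z) - 1962520 = (-2649192 - 969939) - 1962520 = -3619131 - 1962520 = -5581651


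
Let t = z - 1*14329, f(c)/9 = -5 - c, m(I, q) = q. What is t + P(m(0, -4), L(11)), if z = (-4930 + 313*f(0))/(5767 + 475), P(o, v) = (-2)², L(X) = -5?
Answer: -89435665/6242 ≈ -14328.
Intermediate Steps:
f(c) = -45 - 9*c (f(c) = 9*(-5 - c) = -45 - 9*c)
P(o, v) = 4
z = -19015/6242 (z = (-4930 + 313*(-45 - 9*0))/(5767 + 475) = (-4930 + 313*(-45 + 0))/6242 = (-4930 + 313*(-45))*(1/6242) = (-4930 - 14085)*(1/6242) = -19015*1/6242 = -19015/6242 ≈ -3.0463)
t = -89460633/6242 (t = -19015/6242 - 1*14329 = -19015/6242 - 14329 = -89460633/6242 ≈ -14332.)
t + P(m(0, -4), L(11)) = -89460633/6242 + 4 = -89435665/6242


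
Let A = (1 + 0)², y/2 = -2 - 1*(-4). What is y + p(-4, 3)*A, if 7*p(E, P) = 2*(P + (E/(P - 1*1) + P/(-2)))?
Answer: 27/7 ≈ 3.8571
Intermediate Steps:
p(E, P) = P/7 + 2*E/(7*(-1 + P)) (p(E, P) = (2*(P + (E/(P - 1*1) + P/(-2))))/7 = (2*(P + (E/(P - 1) + P*(-½))))/7 = (2*(P + (E/(-1 + P) - P/2)))/7 = (2*(P + (-P/2 + E/(-1 + P))))/7 = (2*(P/2 + E/(-1 + P)))/7 = (P + 2*E/(-1 + P))/7 = P/7 + 2*E/(7*(-1 + P)))
y = 4 (y = 2*(-2 - 1*(-4)) = 2*(-2 + 4) = 2*2 = 4)
A = 1 (A = 1² = 1)
y + p(-4, 3)*A = 4 + ((3² - 1*3 + 2*(-4))/(7*(-1 + 3)))*1 = 4 + ((⅐)*(9 - 3 - 8)/2)*1 = 4 + ((⅐)*(½)*(-2))*1 = 4 - ⅐*1 = 4 - ⅐ = 27/7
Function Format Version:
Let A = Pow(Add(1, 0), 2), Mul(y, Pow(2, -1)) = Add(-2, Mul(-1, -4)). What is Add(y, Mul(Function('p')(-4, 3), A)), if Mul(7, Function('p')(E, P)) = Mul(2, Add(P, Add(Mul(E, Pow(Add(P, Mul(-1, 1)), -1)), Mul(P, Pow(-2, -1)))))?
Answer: Rational(27, 7) ≈ 3.8571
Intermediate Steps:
Function('p')(E, P) = Add(Mul(Rational(1, 7), P), Mul(Rational(2, 7), E, Pow(Add(-1, P), -1))) (Function('p')(E, P) = Mul(Rational(1, 7), Mul(2, Add(P, Add(Mul(E, Pow(Add(P, Mul(-1, 1)), -1)), Mul(P, Pow(-2, -1)))))) = Mul(Rational(1, 7), Mul(2, Add(P, Add(Mul(E, Pow(Add(P, -1), -1)), Mul(P, Rational(-1, 2)))))) = Mul(Rational(1, 7), Mul(2, Add(P, Add(Mul(E, Pow(Add(-1, P), -1)), Mul(Rational(-1, 2), P))))) = Mul(Rational(1, 7), Mul(2, Add(P, Add(Mul(Rational(-1, 2), P), Mul(E, Pow(Add(-1, P), -1)))))) = Mul(Rational(1, 7), Mul(2, Add(Mul(Rational(1, 2), P), Mul(E, Pow(Add(-1, P), -1))))) = Mul(Rational(1, 7), Add(P, Mul(2, E, Pow(Add(-1, P), -1)))) = Add(Mul(Rational(1, 7), P), Mul(Rational(2, 7), E, Pow(Add(-1, P), -1))))
y = 4 (y = Mul(2, Add(-2, Mul(-1, -4))) = Mul(2, Add(-2, 4)) = Mul(2, 2) = 4)
A = 1 (A = Pow(1, 2) = 1)
Add(y, Mul(Function('p')(-4, 3), A)) = Add(4, Mul(Mul(Rational(1, 7), Pow(Add(-1, 3), -1), Add(Pow(3, 2), Mul(-1, 3), Mul(2, -4))), 1)) = Add(4, Mul(Mul(Rational(1, 7), Pow(2, -1), Add(9, -3, -8)), 1)) = Add(4, Mul(Mul(Rational(1, 7), Rational(1, 2), -2), 1)) = Add(4, Mul(Rational(-1, 7), 1)) = Add(4, Rational(-1, 7)) = Rational(27, 7)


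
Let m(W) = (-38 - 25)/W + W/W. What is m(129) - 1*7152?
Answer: -307514/43 ≈ -7151.5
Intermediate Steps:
m(W) = 1 - 63/W (m(W) = -63/W + 1 = 1 - 63/W)
m(129) - 1*7152 = (-63 + 129)/129 - 1*7152 = (1/129)*66 - 7152 = 22/43 - 7152 = -307514/43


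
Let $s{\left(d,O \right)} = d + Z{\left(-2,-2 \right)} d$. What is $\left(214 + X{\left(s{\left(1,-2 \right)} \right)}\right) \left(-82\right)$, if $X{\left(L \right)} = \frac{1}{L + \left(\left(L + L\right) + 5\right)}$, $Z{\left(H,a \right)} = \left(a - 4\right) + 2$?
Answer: $- \frac{35055}{2} \approx -17528.0$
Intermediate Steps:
$Z{\left(H,a \right)} = -2 + a$ ($Z{\left(H,a \right)} = \left(-4 + a\right) + 2 = -2 + a$)
$s{\left(d,O \right)} = - 3 d$ ($s{\left(d,O \right)} = d + \left(-2 - 2\right) d = d - 4 d = - 3 d$)
$X{\left(L \right)} = \frac{1}{5 + 3 L}$ ($X{\left(L \right)} = \frac{1}{L + \left(2 L + 5\right)} = \frac{1}{L + \left(5 + 2 L\right)} = \frac{1}{5 + 3 L}$)
$\left(214 + X{\left(s{\left(1,-2 \right)} \right)}\right) \left(-82\right) = \left(214 + \frac{1}{5 + 3 \left(\left(-3\right) 1\right)}\right) \left(-82\right) = \left(214 + \frac{1}{5 + 3 \left(-3\right)}\right) \left(-82\right) = \left(214 + \frac{1}{5 - 9}\right) \left(-82\right) = \left(214 + \frac{1}{-4}\right) \left(-82\right) = \left(214 - \frac{1}{4}\right) \left(-82\right) = \frac{855}{4} \left(-82\right) = - \frac{35055}{2}$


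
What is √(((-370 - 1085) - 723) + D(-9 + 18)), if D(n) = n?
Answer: 3*I*√241 ≈ 46.573*I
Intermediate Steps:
√(((-370 - 1085) - 723) + D(-9 + 18)) = √(((-370 - 1085) - 723) + (-9 + 18)) = √((-1455 - 723) + 9) = √(-2178 + 9) = √(-2169) = 3*I*√241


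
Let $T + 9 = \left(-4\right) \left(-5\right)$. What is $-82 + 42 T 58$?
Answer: $26714$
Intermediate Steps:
$T = 11$ ($T = -9 - -20 = -9 + 20 = 11$)
$-82 + 42 T 58 = -82 + 42 \cdot 11 \cdot 58 = -82 + 462 \cdot 58 = -82 + 26796 = 26714$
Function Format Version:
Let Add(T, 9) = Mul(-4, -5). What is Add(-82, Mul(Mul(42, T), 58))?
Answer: 26714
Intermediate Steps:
T = 11 (T = Add(-9, Mul(-4, -5)) = Add(-9, 20) = 11)
Add(-82, Mul(Mul(42, T), 58)) = Add(-82, Mul(Mul(42, 11), 58)) = Add(-82, Mul(462, 58)) = Add(-82, 26796) = 26714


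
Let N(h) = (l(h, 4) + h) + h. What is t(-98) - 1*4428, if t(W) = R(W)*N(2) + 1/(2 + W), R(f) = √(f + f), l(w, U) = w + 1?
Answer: -425089/96 + 98*I ≈ -4428.0 + 98.0*I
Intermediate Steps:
l(w, U) = 1 + w
N(h) = 1 + 3*h (N(h) = ((1 + h) + h) + h = (1 + 2*h) + h = 1 + 3*h)
R(f) = √2*√f (R(f) = √(2*f) = √2*√f)
t(W) = 1/(2 + W) + 7*√2*√W (t(W) = (√2*√W)*(1 + 3*2) + 1/(2 + W) = (√2*√W)*(1 + 6) + 1/(2 + W) = (√2*√W)*7 + 1/(2 + W) = 7*√2*√W + 1/(2 + W) = 1/(2 + W) + 7*√2*√W)
t(-98) - 1*4428 = (1 + 7*√2*(-98)^(3/2) + 14*√2*√(-98))/(2 - 98) - 1*4428 = (1 + 7*√2*(-686*I*√2) + 14*√2*(7*I*√2))/(-96) - 4428 = -(1 - 9604*I + 196*I)/96 - 4428 = -(1 - 9408*I)/96 - 4428 = (-1/96 + 98*I) - 4428 = -425089/96 + 98*I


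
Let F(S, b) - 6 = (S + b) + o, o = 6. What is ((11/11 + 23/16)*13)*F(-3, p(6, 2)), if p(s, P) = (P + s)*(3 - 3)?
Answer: 4563/16 ≈ 285.19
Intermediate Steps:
p(s, P) = 0 (p(s, P) = (P + s)*0 = 0)
F(S, b) = 12 + S + b (F(S, b) = 6 + ((S + b) + 6) = 6 + (6 + S + b) = 12 + S + b)
((11/11 + 23/16)*13)*F(-3, p(6, 2)) = ((11/11 + 23/16)*13)*(12 - 3 + 0) = ((11*(1/11) + 23*(1/16))*13)*9 = ((1 + 23/16)*13)*9 = ((39/16)*13)*9 = (507/16)*9 = 4563/16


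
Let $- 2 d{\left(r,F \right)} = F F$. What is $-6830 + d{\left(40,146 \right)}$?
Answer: $-17488$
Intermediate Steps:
$d{\left(r,F \right)} = - \frac{F^{2}}{2}$ ($d{\left(r,F \right)} = - \frac{F F}{2} = - \frac{F^{2}}{2}$)
$-6830 + d{\left(40,146 \right)} = -6830 - \frac{146^{2}}{2} = -6830 - 10658 = -17488$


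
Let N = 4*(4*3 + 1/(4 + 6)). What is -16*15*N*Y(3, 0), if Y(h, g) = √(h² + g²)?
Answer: -34848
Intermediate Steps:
N = 242/5 (N = 4*(12 + 1/10) = 4*(12 + ⅒) = 4*(121/10) = 242/5 ≈ 48.400)
Y(h, g) = √(g² + h²)
-16*15*N*Y(3, 0) = -16*15*(242/5)*√(0² + 3²) = -11616*√(0 + 9) = -11616*√9 = -11616*3 = -16*2178 = -34848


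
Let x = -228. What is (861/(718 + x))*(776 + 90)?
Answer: 53259/35 ≈ 1521.7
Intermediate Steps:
(861/(718 + x))*(776 + 90) = (861/(718 - 228))*(776 + 90) = (861/490)*866 = (861*(1/490))*866 = (123/70)*866 = 53259/35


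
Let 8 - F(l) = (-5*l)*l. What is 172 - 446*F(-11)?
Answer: -273226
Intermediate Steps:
F(l) = 8 + 5*l**2 (F(l) = 8 - (-5*l)*l = 8 - (-5)*l**2 = 8 + 5*l**2)
172 - 446*F(-11) = 172 - 446*(8 + 5*(-11)**2) = 172 - 446*(8 + 5*121) = 172 - 446*(8 + 605) = 172 - 446*613 = 172 - 273398 = -273226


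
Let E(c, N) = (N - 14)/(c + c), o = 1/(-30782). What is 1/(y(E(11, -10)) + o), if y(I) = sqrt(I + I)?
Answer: -338602/22740756587 - 1895063048*I*sqrt(66)/22740756587 ≈ -1.489e-5 - 0.677*I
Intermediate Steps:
o = -1/30782 ≈ -3.2487e-5
E(c, N) = (-14 + N)/(2*c) (E(c, N) = (-14 + N)/((2*c)) = (-14 + N)*(1/(2*c)) = (-14 + N)/(2*c))
y(I) = sqrt(2)*sqrt(I) (y(I) = sqrt(2*I) = sqrt(2)*sqrt(I))
1/(y(E(11, -10)) + o) = 1/(sqrt(2)*sqrt((1/2)*(-14 - 10)/11) - 1/30782) = 1/(sqrt(2)*sqrt((1/2)*(1/11)*(-24)) - 1/30782) = 1/(sqrt(2)*sqrt(-12/11) - 1/30782) = 1/(sqrt(2)*(2*I*sqrt(33)/11) - 1/30782) = 1/(2*I*sqrt(66)/11 - 1/30782) = 1/(-1/30782 + 2*I*sqrt(66)/11)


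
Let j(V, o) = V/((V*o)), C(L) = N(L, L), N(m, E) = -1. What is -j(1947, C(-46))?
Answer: 1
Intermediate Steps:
C(L) = -1
j(V, o) = 1/o (j(V, o) = V*(1/(V*o)) = 1/o)
-j(1947, C(-46)) = -1/(-1) = -1*(-1) = 1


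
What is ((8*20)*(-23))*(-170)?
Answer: 625600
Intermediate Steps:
((8*20)*(-23))*(-170) = (160*(-23))*(-170) = -3680*(-170) = 625600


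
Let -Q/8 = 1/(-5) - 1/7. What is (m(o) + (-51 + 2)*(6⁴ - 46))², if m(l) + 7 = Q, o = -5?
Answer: 4596302922201/1225 ≈ 3.7521e+9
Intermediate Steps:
Q = 96/35 (Q = -8*(1/(-5) - 1/7) = -8*(1*(-⅕) - 1*⅐) = -8*(-⅕ - ⅐) = -8*(-12/35) = 96/35 ≈ 2.7429)
m(l) = -149/35 (m(l) = -7 + 96/35 = -149/35)
(m(o) + (-51 + 2)*(6⁴ - 46))² = (-149/35 + (-51 + 2)*(6⁴ - 46))² = (-149/35 - 49*(1296 - 46))² = (-149/35 - 49*1250)² = (-149/35 - 61250)² = (-2143899/35)² = 4596302922201/1225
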